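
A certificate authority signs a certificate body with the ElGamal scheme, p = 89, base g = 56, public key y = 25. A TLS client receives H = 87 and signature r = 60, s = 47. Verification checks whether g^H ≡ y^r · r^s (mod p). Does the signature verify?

does not verify

Left side g^H mod p:
Squares mod 89: 56^1≡56, 56^2≡21, 56^4≡85, 56^8≡16, 56^16≡78, 56^32≡32, 56^64≡45
87 = 64 + 16 + 4 + 2 + 1, so 56^87 ≡ 45·78·85·21·56 ≡ 62 (mod 89)
Right side y^r · r^s mod p:
Squares mod 89: 25^1≡25, 25^2≡2, 25^4≡4, 25^8≡16, 25^16≡78, 25^32≡32
60 = 32 + 16 + 8 + 4, so 25^60 ≡ 32·78·16·4 ≡ 78 (mod 89)
Squares mod 89: 60^1≡60, 60^2≡40, 60^4≡87, 60^8≡4, 60^16≡16, 60^32≡78
47 = 32 + 8 + 4 + 2 + 1, so 60^47 ≡ 78·4·87·40·60 ≡ 3 (mod 89)
78·3 = 234 ≡ 56 (mod 89)
62 ≠ 56, so verification fails.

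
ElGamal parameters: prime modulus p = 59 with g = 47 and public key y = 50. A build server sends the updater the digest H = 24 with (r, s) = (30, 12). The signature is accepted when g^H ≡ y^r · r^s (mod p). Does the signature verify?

Left side g^H mod p:
Squares mod 59: 47^1≡47, 47^2≡26, 47^4≡27, 47^8≡21, 47^16≡28
24 = 16 + 8, so 47^24 ≡ 28·21 ≡ 57 (mod 59)
Right side y^r · r^s mod p:
Squares mod 59: 50^1≡50, 50^2≡22, 50^4≡12, 50^8≡26, 50^16≡27
30 = 16 + 8 + 4 + 2, so 50^30 ≡ 27·26·12·22 ≡ 9 (mod 59)
Squares mod 59: 30^1≡30, 30^2≡15, 30^4≡48, 30^8≡3
12 = 8 + 4, so 30^12 ≡ 3·48 ≡ 26 (mod 59)
9·26 = 234 ≡ 57 (mod 59)
57 ≡ 57 (mod 59), so the signature is genuine.

verifies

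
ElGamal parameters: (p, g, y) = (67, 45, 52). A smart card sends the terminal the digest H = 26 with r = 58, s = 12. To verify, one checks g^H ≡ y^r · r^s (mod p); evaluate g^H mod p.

45^2 = 2025 ≡ 15
45^4 ≡ 15^2 = 225 ≡ 24
45^8 ≡ 24^2 = 576 ≡ 40
45^16 ≡ 40^2 = 1600 ≡ 59
26 = 16 + 8 + 2, so 45^26 ≡ 59·40·15 ≡ 24 (mod 67)

24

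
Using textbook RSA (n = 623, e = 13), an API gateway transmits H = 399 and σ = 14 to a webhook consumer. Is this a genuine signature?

σ^2 ≡ 14^2 = 196
σ^4 ≡ 196^2 = 38416 ≡ 413
σ^8 ≡ 413^2 = 170569 ≡ 490
13 = 8 + 4 + 1, so σ^13 ≡ 490·413·14 ≡ 399 (mod 623)
399 = H, so the signature checks out.

genuine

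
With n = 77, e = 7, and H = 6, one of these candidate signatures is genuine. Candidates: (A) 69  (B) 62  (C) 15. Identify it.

B

Candidate A: Squares mod 77: 69^1≡69, 69^2≡64, 69^4≡15; 7 = 4 + 2 + 1, so 69^7 ≡ 15·64·69 ≡ 20 (mod 77)
Candidate B: Squares mod 77: 62^1≡62, 62^2≡71, 62^4≡36; 7 = 4 + 2 + 1, so 62^7 ≡ 36·71·62 ≡ 6 (mod 77)
  → matches H = 6
Candidate C: Squares mod 77: 15^1≡15, 15^2≡71, 15^4≡36; 7 = 4 + 2 + 1, so 15^7 ≡ 36·71·15 ≡ 71 (mod 77)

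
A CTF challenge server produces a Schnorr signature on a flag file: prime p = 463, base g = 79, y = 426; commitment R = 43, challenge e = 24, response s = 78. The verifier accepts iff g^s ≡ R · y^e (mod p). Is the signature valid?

invalid

g^s mod p:
Squares mod 463: 79^1≡79, 79^2≡222, 79^4≡206, 79^8≡303, 79^16≡135, 79^32≡168, 79^64≡444
78 = 64 + 8 + 4 + 2, so 79^78 ≡ 444·303·206·222 ≡ 270 (mod 463)
R · y^e mod p:
Squares mod 463: 426^1≡426, 426^2≡443, 426^4≡400, 426^8≡265, 426^16≡312
24 = 16 + 8, so 426^24 ≡ 312·265 ≡ 266 (mod 463)
43·266 = 11438 ≡ 326 (mod 463)
270 ≠ 326; the check fails.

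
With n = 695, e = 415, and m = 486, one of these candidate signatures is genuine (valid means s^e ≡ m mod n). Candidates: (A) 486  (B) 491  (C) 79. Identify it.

A

Candidate A: Squares mod 695: 486^1≡486, 486^2≡591, 486^4≡391, 486^8≡676, 486^16≡361, 486^32≡356, 486^64≡246, 486^128≡51, 486^256≡516; 415 = 256 + 128 + 16 + 8 + 4 + 2 + 1, so 486^415 ≡ 516·51·361·676·391·591·486 ≡ 486 (mod 695)
  → matches m = 486
Candidate B: Squares mod 695: 491^1≡491, 491^2≡611, 491^4≡106, 491^8≡116, 491^16≡251, 491^32≡451, 491^64≡461, 491^128≡546, 491^256≡656; 415 = 256 + 128 + 16 + 8 + 4 + 2 + 1, so 491^415 ≡ 656·546·251·116·106·611·491 ≡ 491 (mod 695)
Candidate C: Squares mod 695: 79^1≡79, 79^2≡681, 79^4≡196, 79^8≡191, 79^16≡341, 79^32≡216, 79^64≡91, 79^128≡636, 79^256≡6; 415 = 256 + 128 + 16 + 8 + 4 + 2 + 1, so 79^415 ≡ 6·636·341·191·196·681·79 ≡ 79 (mod 695)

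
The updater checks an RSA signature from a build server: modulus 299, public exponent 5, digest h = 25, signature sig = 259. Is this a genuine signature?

genuine

sig^2 ≡ 259^2 = 67081 ≡ 105
sig^4 ≡ 105^2 = 11025 ≡ 261
5 = 4 + 1, so sig^5 ≡ 261·259 ≡ 25 (mod 299)
Since 25 equals the digest 25, verification succeeds.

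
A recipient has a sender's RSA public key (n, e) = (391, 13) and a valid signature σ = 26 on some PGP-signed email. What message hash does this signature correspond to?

331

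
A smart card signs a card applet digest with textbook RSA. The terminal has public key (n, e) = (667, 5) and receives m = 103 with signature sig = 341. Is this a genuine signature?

forged

Squares mod 667: sig^1≡341, sig^2≡223, sig^4≡371
5 = 4 + 1, so sig^5 ≡ 371·341 ≡ 448 (mod 667)
448 ≠ 103, so verification fails.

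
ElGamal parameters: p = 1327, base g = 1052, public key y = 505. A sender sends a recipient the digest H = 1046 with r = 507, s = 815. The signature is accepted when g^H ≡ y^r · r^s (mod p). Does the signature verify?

Left side g^H mod p:
Squares mod 1327: 1052^1≡1052, 1052^2≡1313, 1052^4≡196, 1052^8≡1260, 1052^16≡508, 1052^32≡626, 1052^64≡411, 1052^128≡392, 1052^256≡1059, 1052^512≡166, 1052^1024≡1016
1046 = 1024 + 16 + 4 + 2, so 1052^1046 ≡ 1016·508·196·1313 ≡ 115 (mod 1327)
Right side y^r · r^s mod p:
Squares mod 1327: 505^1≡505, 505^2≡241, 505^4≡1020, 505^8≡32, 505^16≡1024, 505^32≡246, 505^64≡801, 505^128≡660, 505^256≡344
507 = 256 + 128 + 64 + 32 + 16 + 8 + 2 + 1, so 505^507 ≡ 344·660·801·246·1024·32·241·505 ≡ 1097 (mod 1327)
Squares mod 1327: 507^1≡507, 507^2≡938, 507^4≡43, 507^8≡522, 507^16≡449, 507^32≡1224, 507^64≡1320, 507^128≡49, 507^256≡1074, 507^512≡313
815 = 512 + 256 + 32 + 8 + 4 + 2 + 1, so 507^815 ≡ 313·1074·1224·522·43·938·507 ≡ 663 (mod 1327)
1097·663 = 727311 ≡ 115 (mod 1327)
115 ≡ 115 (mod 1327), so the signature is genuine.

verifies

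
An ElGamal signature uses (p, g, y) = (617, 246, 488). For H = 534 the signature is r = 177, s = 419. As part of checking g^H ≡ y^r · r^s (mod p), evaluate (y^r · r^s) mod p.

144

Squares mod 617: 488^1≡488, 488^2≡599, 488^4≡324, 488^8≡86, 488^16≡609, 488^32≡64, 488^64≡394, 488^128≡369
177 = 128 + 32 + 16 + 1, so 488^177 ≡ 369·64·609·488 ≡ 212 (mod 617)
Squares mod 617: 177^1≡177, 177^2≡479, 177^4≡534, 177^8≡102, 177^16≡532, 177^32≡438, 177^64≡574, 177^128≡615, 177^256≡4
419 = 256 + 128 + 32 + 2 + 1, so 177^419 ≡ 4·615·438·479·177 ≡ 315 (mod 617)
y^r · r^s ≡ 212·315 = 66780 ≡ 144 (mod 617)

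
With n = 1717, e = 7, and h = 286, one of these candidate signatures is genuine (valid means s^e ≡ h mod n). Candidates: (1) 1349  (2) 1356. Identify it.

Candidate 1: Squares mod 1717: 1349^1≡1349, 1349^2≡1498, 1349^4≡1602; 7 = 4 + 2 + 1, so 1349^7 ≡ 1602·1498·1349 ≡ 286 (mod 1717)
  → matches h = 286
Candidate 2: Squares mod 1717: 1356^1≡1356, 1356^2≡1546, 1356^4≡52; 7 = 4 + 2 + 1, so 1356^7 ≡ 52·1546·1356 ≡ 939 (mod 1717)

1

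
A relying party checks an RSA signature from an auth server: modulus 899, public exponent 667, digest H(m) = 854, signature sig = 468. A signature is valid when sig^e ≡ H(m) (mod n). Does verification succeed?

Squares mod 899: sig^1≡468, sig^2≡567, sig^4≡546, sig^8≡547, sig^16≡741, sig^32≡691, sig^64≡112, sig^128≡857, sig^256≡865, sig^512≡257
667 = 512 + 128 + 16 + 8 + 2 + 1, so sig^667 ≡ 257·857·741·547·567·468 ≡ 854 (mod 899)
Since 854 equals the digest 854, verification succeeds.

passes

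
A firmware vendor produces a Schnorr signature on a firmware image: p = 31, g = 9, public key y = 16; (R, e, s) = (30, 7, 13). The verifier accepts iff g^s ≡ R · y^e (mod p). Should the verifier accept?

reject

g^s mod p:
9^13 mod 31 = 18
R · y^e mod p:
16^7 mod 31 = 8
30·8 = 240 ≡ 23 (mod 31)
18 ≠ 23; the check fails.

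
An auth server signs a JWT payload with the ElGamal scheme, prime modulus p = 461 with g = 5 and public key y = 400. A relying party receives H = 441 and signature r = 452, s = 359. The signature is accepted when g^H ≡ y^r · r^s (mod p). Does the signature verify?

verifies

Left side g^H mod p:
5^2 = 25
5^4 ≡ 25^2 = 625 ≡ 164
5^8 ≡ 164^2 = 26896 ≡ 158
5^16 ≡ 158^2 = 24964 ≡ 70
5^32 ≡ 70^2 = 4900 ≡ 290
5^64 ≡ 290^2 = 84100 ≡ 198
5^128 ≡ 198^2 = 39204 ≡ 19
5^256 ≡ 19^2 = 361
441 = 256 + 128 + 32 + 16 + 8 + 1, so 5^441 ≡ 361·19·290·70·158·5 ≡ 256 (mod 461)
Right side y^r · r^s mod p:
400^2 = 160000 ≡ 33
400^4 ≡ 33^2 = 1089 ≡ 167
400^8 ≡ 167^2 = 27889 ≡ 229
400^16 ≡ 229^2 = 52441 ≡ 348
400^32 ≡ 348^2 = 121104 ≡ 322
400^64 ≡ 322^2 = 103684 ≡ 420
400^128 ≡ 420^2 = 176400 ≡ 298
400^256 ≡ 298^2 = 88804 ≡ 292
452 = 256 + 128 + 64 + 4, so 400^452 ≡ 292·298·420·167 ≡ 153 (mod 461)
452^2 = 204304 ≡ 81
452^4 ≡ 81^2 = 6561 ≡ 107
452^8 ≡ 107^2 = 11449 ≡ 385
452^16 ≡ 385^2 = 148225 ≡ 244
452^32 ≡ 244^2 = 59536 ≡ 67
452^64 ≡ 67^2 = 4489 ≡ 340
452^128 ≡ 340^2 = 115600 ≡ 350
452^256 ≡ 350^2 = 122500 ≡ 335
359 = 256 + 64 + 32 + 4 + 2 + 1, so 452^359 ≡ 335·340·67·107·81·452 ≡ 77 (mod 461)
153·77 = 11781 ≡ 256 (mod 461)
256 ≡ 256 (mod 461), so the signature is genuine.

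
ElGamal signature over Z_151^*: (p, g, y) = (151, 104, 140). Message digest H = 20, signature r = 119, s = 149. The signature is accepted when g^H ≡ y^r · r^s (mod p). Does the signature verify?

does not verify

Left side g^H mod p:
Squares mod 151: 104^1≡104, 104^2≡95, 104^4≡116, 104^8≡17, 104^16≡138
20 = 16 + 4, so 104^20 ≡ 138·116 ≡ 2 (mod 151)
Right side y^r · r^s mod p:
Squares mod 151: 140^1≡140, 140^2≡121, 140^4≡145, 140^8≡36, 140^16≡88, 140^32≡43, 140^64≡37
119 = 64 + 32 + 16 + 4 + 2 + 1, so 140^119 ≡ 37·43·88·145·121·140 ≡ 77 (mod 151)
Squares mod 151: 119^1≡119, 119^2≡118, 119^4≡32, 119^8≡118, 119^16≡32, 119^32≡118, 119^64≡32, 119^128≡118
149 = 128 + 16 + 4 + 1, so 119^149 ≡ 118·32·32·119 ≡ 33 (mod 151)
77·33 = 2541 ≡ 125 (mod 151)
2 ≠ 125, so verification fails.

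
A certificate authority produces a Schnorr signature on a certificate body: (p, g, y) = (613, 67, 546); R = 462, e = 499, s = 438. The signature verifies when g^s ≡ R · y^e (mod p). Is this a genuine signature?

forged

g^s mod p:
67^2 = 4489 ≡ 198
67^4 ≡ 198^2 = 39204 ≡ 585
67^8 ≡ 585^2 = 342225 ≡ 171
67^16 ≡ 171^2 = 29241 ≡ 430
67^32 ≡ 430^2 = 184900 ≡ 387
67^64 ≡ 387^2 = 149769 ≡ 197
67^128 ≡ 197^2 = 38809 ≡ 190
67^256 ≡ 190^2 = 36100 ≡ 546
438 = 256 + 128 + 32 + 16 + 4 + 2, so 67^438 ≡ 546·190·387·430·585·198 ≡ 197 (mod 613)
R · y^e mod p:
546^2 = 298116 ≡ 198
546^4 ≡ 198^2 = 39204 ≡ 585
546^8 ≡ 585^2 = 342225 ≡ 171
546^16 ≡ 171^2 = 29241 ≡ 430
546^32 ≡ 430^2 = 184900 ≡ 387
546^64 ≡ 387^2 = 149769 ≡ 197
546^128 ≡ 197^2 = 38809 ≡ 190
546^256 ≡ 190^2 = 36100 ≡ 546
499 = 256 + 128 + 64 + 32 + 16 + 2 + 1, so 546^499 ≡ 546·190·197·387·430·198·546 ≡ 586 (mod 613)
462·586 = 270732 ≡ 399 (mod 613)
197 ≠ 399; the check fails.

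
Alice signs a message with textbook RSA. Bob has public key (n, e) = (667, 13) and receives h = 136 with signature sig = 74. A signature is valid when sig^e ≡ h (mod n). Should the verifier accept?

sig^13 mod 667 = 136
Since 136 equals the digest 136, verification succeeds.

accept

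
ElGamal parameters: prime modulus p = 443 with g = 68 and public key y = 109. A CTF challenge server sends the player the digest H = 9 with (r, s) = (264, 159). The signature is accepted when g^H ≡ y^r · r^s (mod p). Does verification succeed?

Left side g^H mod p:
Squares mod 443: 68^1≡68, 68^2≡194, 68^4≡424, 68^8≡361
9 = 8 + 1, so 68^9 ≡ 361·68 ≡ 183 (mod 443)
Right side y^r · r^s mod p:
Squares mod 443: 109^1≡109, 109^2≡363, 109^4≡198, 109^8≡220, 109^16≡113, 109^32≡365, 109^64≡325, 109^128≡191, 109^256≡155
264 = 256 + 8, so 109^264 ≡ 155·220 ≡ 432 (mod 443)
Squares mod 443: 264^1≡264, 264^2≡145, 264^4≡204, 264^8≡417, 264^16≡233, 264^32≡243, 264^64≡130, 264^128≡66
159 = 128 + 16 + 8 + 4 + 2 + 1, so 264^159 ≡ 66·233·417·204·145·264 ≡ 393 (mod 443)
432·393 = 169776 ≡ 107 (mod 443)
183 ≠ 107, so verification fails.

fails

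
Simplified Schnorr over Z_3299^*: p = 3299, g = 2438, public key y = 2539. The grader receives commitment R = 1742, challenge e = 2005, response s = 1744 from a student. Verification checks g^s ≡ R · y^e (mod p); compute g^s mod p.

3069

2438^2 = 5943844 ≡ 2345
2438^4 ≡ 2345^2 = 5499025 ≡ 2891
2438^8 ≡ 2891^2 = 8357881 ≡ 1514
2438^16 ≡ 1514^2 = 2292196 ≡ 2690
2438^32 ≡ 2690^2 = 7236100 ≡ 1393
2438^64 ≡ 1393^2 = 1940449 ≡ 637
2438^128 ≡ 637^2 = 405769 ≡ 3291
2438^256 ≡ 3291^2 = 10830681 ≡ 64
2438^512 ≡ 64^2 = 4096 ≡ 797
2438^1024 ≡ 797^2 = 635209 ≡ 1801
1744 = 1024 + 512 + 128 + 64 + 16, so 2438^1744 ≡ 1801·797·3291·637·2690 ≡ 3069 (mod 3299)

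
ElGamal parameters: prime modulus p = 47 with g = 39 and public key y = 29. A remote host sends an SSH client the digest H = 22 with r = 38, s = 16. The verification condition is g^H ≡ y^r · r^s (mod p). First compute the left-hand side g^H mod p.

39^2 = 1521 ≡ 17
39^4 ≡ 17^2 = 289 ≡ 7
39^8 ≡ 7^2 = 49 ≡ 2
39^16 ≡ 2^2 = 4
22 = 16 + 4 + 2, so 39^22 ≡ 4·7·17 ≡ 6 (mod 47)

6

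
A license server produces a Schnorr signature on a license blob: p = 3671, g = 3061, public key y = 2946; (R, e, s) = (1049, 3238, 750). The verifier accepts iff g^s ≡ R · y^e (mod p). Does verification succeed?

fails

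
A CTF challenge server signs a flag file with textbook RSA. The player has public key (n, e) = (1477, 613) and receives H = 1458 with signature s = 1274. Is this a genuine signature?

forged

Squares mod 1477: s^1≡1274, s^2≡1330, s^4≡931, s^8≡1239, s^16≡518, s^32≡987, s^64≡826, s^128≡1379, s^256≡742, s^512≡1120
613 = 512 + 64 + 32 + 4 + 1, so s^613 ≡ 1120·826·987·931·1274 ≡ 819 (mod 1477)
s^613 mod 1477 = 819, but H = 1458.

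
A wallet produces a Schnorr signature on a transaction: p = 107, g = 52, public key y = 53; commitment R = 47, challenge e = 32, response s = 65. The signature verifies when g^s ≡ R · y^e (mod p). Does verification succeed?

fails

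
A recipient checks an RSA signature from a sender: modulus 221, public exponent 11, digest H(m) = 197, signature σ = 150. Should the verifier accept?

σ^11 mod 221 = 197
197 = H(m), so the signature checks out.

accept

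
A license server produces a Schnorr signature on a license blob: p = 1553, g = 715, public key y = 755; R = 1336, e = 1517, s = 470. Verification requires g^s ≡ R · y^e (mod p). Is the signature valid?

g^s mod p:
715^2 = 511225 ≡ 288
715^4 ≡ 288^2 = 82944 ≡ 635
715^8 ≡ 635^2 = 403225 ≡ 998
715^16 ≡ 998^2 = 996004 ≡ 531
715^32 ≡ 531^2 = 281961 ≡ 868
715^64 ≡ 868^2 = 753424 ≡ 219
715^128 ≡ 219^2 = 47961 ≡ 1371
715^256 ≡ 1371^2 = 1879641 ≡ 511
470 = 256 + 128 + 64 + 16 + 4 + 2, so 715^470 ≡ 511·1371·219·531·635·288 ≡ 323 (mod 1553)
R · y^e mod p:
755^2 = 570025 ≡ 74
755^4 ≡ 74^2 = 5476 ≡ 817
755^8 ≡ 817^2 = 667489 ≡ 1252
755^16 ≡ 1252^2 = 1567504 ≡ 527
755^32 ≡ 527^2 = 277729 ≡ 1295
755^64 ≡ 1295^2 = 1677025 ≡ 1338
755^128 ≡ 1338^2 = 1790244 ≡ 1188
755^256 ≡ 1188^2 = 1411344 ≡ 1220
755^512 ≡ 1220^2 = 1488400 ≡ 626
755^1024 ≡ 626^2 = 391876 ≡ 520
1517 = 1024 + 256 + 128 + 64 + 32 + 8 + 4 + 1, so 755^1517 ≡ 520·1220·1188·1338·1295·1252·817·755 ≡ 425 (mod 1553)
1336·425 = 567800 ≡ 955 (mod 1553)
323 ≠ 955; the check fails.

invalid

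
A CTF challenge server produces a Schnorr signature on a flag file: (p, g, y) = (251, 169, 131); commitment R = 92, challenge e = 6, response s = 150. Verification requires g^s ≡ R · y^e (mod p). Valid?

yes

g^s mod p:
Squares mod 251: 169^1≡169, 169^2≡198, 169^4≡48, 169^8≡45, 169^16≡17, 169^32≡38, 169^64≡189, 169^128≡79
150 = 128 + 16 + 4 + 2, so 169^150 ≡ 79·17·48·198 ≡ 20 (mod 251)
R · y^e mod p:
Squares mod 251: 131^1≡131, 131^2≡93, 131^4≡115
6 = 4 + 2, so 131^6 ≡ 115·93 ≡ 153 (mod 251)
92·153 = 14076 ≡ 20 (mod 251)
20 ≡ 20 (mod 251); signature holds.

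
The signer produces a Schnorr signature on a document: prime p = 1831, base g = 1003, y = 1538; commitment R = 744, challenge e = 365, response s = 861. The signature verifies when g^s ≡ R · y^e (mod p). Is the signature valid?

g^s mod p:
1003^2 = 1006009 ≡ 790
1003^4 ≡ 790^2 = 624100 ≡ 1560
1003^8 ≡ 1560^2 = 2433600 ≡ 201
1003^16 ≡ 201^2 = 40401 ≡ 119
1003^32 ≡ 119^2 = 14161 ≡ 1344
1003^64 ≡ 1344^2 = 1806336 ≡ 970
1003^128 ≡ 970^2 = 940900 ≡ 1597
1003^256 ≡ 1597^2 = 2550409 ≡ 1657
1003^512 ≡ 1657^2 = 2745649 ≡ 980
861 = 512 + 256 + 64 + 16 + 8 + 4 + 1, so 1003^861 ≡ 980·1657·970·119·201·1560·1003 ≡ 950 (mod 1831)
R · y^e mod p:
1538^2 = 2365444 ≡ 1623
1538^4 ≡ 1623^2 = 2634129 ≡ 1151
1538^8 ≡ 1151^2 = 1324801 ≡ 988
1538^16 ≡ 988^2 = 976144 ≡ 221
1538^32 ≡ 221^2 = 48841 ≡ 1235
1538^64 ≡ 1235^2 = 1525225 ≡ 2
1538^128 ≡ 2^2 = 4
1538^256 ≡ 4^2 = 16
365 = 256 + 64 + 32 + 8 + 4 + 1, so 1538^365 ≡ 16·2·1235·988·1151·1538 ≡ 587 (mod 1831)
744·587 = 436728 ≡ 950 (mod 1831)
950 ≡ 950 (mod 1831); signature holds.

valid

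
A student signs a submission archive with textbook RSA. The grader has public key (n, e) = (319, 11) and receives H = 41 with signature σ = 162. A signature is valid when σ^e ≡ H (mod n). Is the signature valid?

valid

σ^2 ≡ 162^2 = 26244 ≡ 86
σ^4 ≡ 86^2 = 7396 ≡ 59
σ^8 ≡ 59^2 = 3481 ≡ 291
11 = 8 + 2 + 1, so σ^11 ≡ 291·86·162 ≡ 41 (mod 319)
Since 41 equals the digest 41, verification succeeds.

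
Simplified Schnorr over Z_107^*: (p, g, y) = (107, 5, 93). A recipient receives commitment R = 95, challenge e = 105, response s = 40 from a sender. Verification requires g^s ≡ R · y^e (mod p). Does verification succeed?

fails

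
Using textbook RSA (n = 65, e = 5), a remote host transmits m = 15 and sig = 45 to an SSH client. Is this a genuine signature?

sig^2 ≡ 45^2 = 2025 ≡ 10
sig^4 ≡ 10^2 = 100 ≡ 35
5 = 4 + 1, so sig^5 ≡ 35·45 ≡ 15 (mod 65)
Since 15 equals the digest 15, verification succeeds.

genuine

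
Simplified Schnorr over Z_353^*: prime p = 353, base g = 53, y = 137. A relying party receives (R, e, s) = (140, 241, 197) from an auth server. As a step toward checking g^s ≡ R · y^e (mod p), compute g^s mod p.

235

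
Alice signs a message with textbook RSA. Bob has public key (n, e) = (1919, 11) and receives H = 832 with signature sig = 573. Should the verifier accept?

reject

sig^11 mod 1919 = 1511
The recovered value 1511 does not match the digest 832.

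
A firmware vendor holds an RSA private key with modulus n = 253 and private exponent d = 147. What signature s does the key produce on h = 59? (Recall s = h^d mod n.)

Squares mod 253: h^1≡59, h^2≡192, h^4≡179, h^8≡163, h^16≡4, h^32≡16, h^64≡3, h^128≡9
147 = 128 + 16 + 2 + 1, so h^147 ≡ 9·4·192·59 ≡ 225 (mod 253)

225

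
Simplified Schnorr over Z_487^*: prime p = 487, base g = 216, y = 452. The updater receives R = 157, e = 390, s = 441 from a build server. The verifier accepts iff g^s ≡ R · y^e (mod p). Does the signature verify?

does not verify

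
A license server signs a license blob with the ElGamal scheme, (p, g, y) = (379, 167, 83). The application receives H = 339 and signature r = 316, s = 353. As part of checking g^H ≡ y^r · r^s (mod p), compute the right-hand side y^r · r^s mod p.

83^2 = 6889 ≡ 67
83^4 ≡ 67^2 = 4489 ≡ 320
83^8 ≡ 320^2 = 102400 ≡ 70
83^16 ≡ 70^2 = 4900 ≡ 352
83^32 ≡ 352^2 = 123904 ≡ 350
83^64 ≡ 350^2 = 122500 ≡ 83
83^128 ≡ 83^2 = 6889 ≡ 67
83^256 ≡ 67^2 = 4489 ≡ 320
316 = 256 + 32 + 16 + 8 + 4, so 83^316 ≡ 320·350·352·70·320 ≡ 83 (mod 379)
316^2 = 99856 ≡ 179
316^4 ≡ 179^2 = 32041 ≡ 205
316^8 ≡ 205^2 = 42025 ≡ 335
316^16 ≡ 335^2 = 112225 ≡ 41
316^32 ≡ 41^2 = 1681 ≡ 165
316^64 ≡ 165^2 = 27225 ≡ 316
316^128 ≡ 316^2 = 99856 ≡ 179
316^256 ≡ 179^2 = 32041 ≡ 205
353 = 256 + 64 + 32 + 1, so 316^353 ≡ 205·316·165·316 ≡ 150 (mod 379)
y^r · r^s ≡ 83·150 = 12450 ≡ 322 (mod 379)

322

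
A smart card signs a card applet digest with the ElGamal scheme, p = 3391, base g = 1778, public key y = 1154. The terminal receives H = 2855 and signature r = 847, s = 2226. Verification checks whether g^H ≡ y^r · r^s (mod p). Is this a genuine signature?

genuine

Left side g^H mod p:
Squares mod 3391: 1778^1≡1778, 1778^2≡872, 1778^4≡800, 1778^8≡2492, 1778^16≡1143, 1778^32≡914, 1778^64≡1210, 1778^128≡2579, 1778^256≡1490, 1778^512≡2386, 1778^1024≡2898, 1778^2048≡2288
2855 = 2048 + 512 + 256 + 32 + 4 + 2 + 1, so 1778^2855 ≡ 2288·2386·1490·914·800·872·1778 ≡ 2746 (mod 3391)
Right side y^r · r^s mod p:
Squares mod 3391: 1154^1≡1154, 1154^2≡2444, 1154^4≡1585, 1154^8≡2885, 1154^16≡1711, 1154^32≡1088, 1154^64≡285, 1154^128≡3232, 1154^256≡1544, 1154^512≡63
847 = 512 + 256 + 64 + 8 + 4 + 2 + 1, so 1154^847 ≡ 63·1544·285·2885·1585·2444·1154 ≡ 1744 (mod 3391)
Squares mod 3391: 847^1≡847, 847^2≡1908, 847^4≡1921, 847^8≡833, 847^16≡2125, 847^32≡2204, 847^64≡1704, 847^128≡920, 847^256≡2041, 847^512≡1533, 847^1024≡126, 847^2048≡2312
2226 = 2048 + 128 + 32 + 16 + 2, so 847^2226 ≡ 2312·920·2204·2125·1908 ≡ 581 (mod 3391)
1744·581 = 1013264 ≡ 2746 (mod 3391)
2746 ≡ 2746 (mod 3391), so the signature is genuine.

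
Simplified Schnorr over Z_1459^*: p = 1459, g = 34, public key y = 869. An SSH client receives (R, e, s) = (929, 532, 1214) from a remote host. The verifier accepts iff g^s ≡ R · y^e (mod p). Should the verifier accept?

reject

g^s mod p:
Squares mod 1459: 34^1≡34, 34^2≡1156, 34^4≡1351, 34^8≡1451, 34^16≡64, 34^32≡1178, 34^64≡175, 34^128≡1445, 34^256≡196, 34^512≡482, 34^1024≡343
1214 = 1024 + 128 + 32 + 16 + 8 + 4 + 2, so 34^1214 ≡ 343·1445·1178·64·1451·1351·1156 ≡ 987 (mod 1459)
R · y^e mod p:
Squares mod 1459: 869^1≡869, 869^2≡858, 869^4≡828, 869^8≡1313, 869^16≡890, 869^32≡1322, 869^64≡1261, 869^128≡1270, 869^256≡705, 869^512≡965
532 = 512 + 16 + 4, so 869^532 ≡ 965·890·828 ≡ 987 (mod 1459)
929·987 = 916923 ≡ 671 (mod 1459)
987 ≠ 671; the check fails.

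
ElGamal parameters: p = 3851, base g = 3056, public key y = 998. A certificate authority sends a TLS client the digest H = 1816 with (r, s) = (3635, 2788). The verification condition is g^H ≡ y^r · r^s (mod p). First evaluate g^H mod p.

260

3056^2 = 9339136 ≡ 461
3056^4 ≡ 461^2 = 212521 ≡ 716
3056^8 ≡ 716^2 = 512656 ≡ 473
3056^16 ≡ 473^2 = 223729 ≡ 371
3056^32 ≡ 371^2 = 137641 ≡ 2856
3056^64 ≡ 2856^2 = 8156736 ≡ 318
3056^128 ≡ 318^2 = 101124 ≡ 998
3056^256 ≡ 998^2 = 996004 ≡ 2446
3056^512 ≡ 2446^2 = 5982916 ≡ 2313
3056^1024 ≡ 2313^2 = 5349969 ≡ 930
1816 = 1024 + 512 + 256 + 16 + 8, so 3056^1816 ≡ 930·2313·2446·371·473 ≡ 260 (mod 3851)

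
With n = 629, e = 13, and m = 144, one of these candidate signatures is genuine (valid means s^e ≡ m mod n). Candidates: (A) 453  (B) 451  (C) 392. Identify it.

Candidate A: 453^13 mod 629 = 160
Candidate B: 451^13 mod 629 = 144
  → matches m = 144
Candidate C: 392^13 mod 629 = 239

B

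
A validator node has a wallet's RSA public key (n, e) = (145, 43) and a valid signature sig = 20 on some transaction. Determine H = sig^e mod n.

20

sig^2 ≡ 20^2 = 400 ≡ 110
sig^4 ≡ 110^2 = 12100 ≡ 65
sig^8 ≡ 65^2 = 4225 ≡ 20
sig^16 ≡ 20^2 = 400 ≡ 110
sig^32 ≡ 110^2 = 12100 ≡ 65
43 = 32 + 8 + 2 + 1, so sig^43 ≡ 65·20·110·20 ≡ 20 (mod 145)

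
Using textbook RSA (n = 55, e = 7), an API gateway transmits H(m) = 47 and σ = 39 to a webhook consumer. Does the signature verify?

σ^2 ≡ 39^2 = 1521 ≡ 36
σ^4 ≡ 36^2 = 1296 ≡ 31
7 = 4 + 2 + 1, so σ^7 ≡ 31·36·39 ≡ 19 (mod 55)
σ^7 mod 55 = 19, but H(m) = 47.

does not verify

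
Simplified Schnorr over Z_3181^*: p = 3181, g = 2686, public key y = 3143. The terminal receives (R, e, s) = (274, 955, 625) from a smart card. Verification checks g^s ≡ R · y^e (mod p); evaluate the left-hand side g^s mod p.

139

2686^2 = 7214596 ≡ 88
2686^4 ≡ 88^2 = 7744 ≡ 1382
2686^8 ≡ 1382^2 = 1909924 ≡ 1324
2686^16 ≡ 1324^2 = 1752976 ≡ 245
2686^32 ≡ 245^2 = 60025 ≡ 2767
2686^64 ≡ 2767^2 = 7656289 ≡ 2803
2686^128 ≡ 2803^2 = 7856809 ≡ 2920
2686^256 ≡ 2920^2 = 8526400 ≡ 1320
2686^512 ≡ 1320^2 = 1742400 ≡ 2393
625 = 512 + 64 + 32 + 16 + 1, so 2686^625 ≡ 2393·2803·2767·245·2686 ≡ 139 (mod 3181)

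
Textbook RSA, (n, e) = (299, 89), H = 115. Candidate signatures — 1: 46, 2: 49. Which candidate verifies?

1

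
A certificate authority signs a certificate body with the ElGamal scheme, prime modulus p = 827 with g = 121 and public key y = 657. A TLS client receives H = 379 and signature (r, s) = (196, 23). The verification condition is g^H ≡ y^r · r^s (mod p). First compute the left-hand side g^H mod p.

103

121^2 = 14641 ≡ 582
121^4 ≡ 582^2 = 338724 ≡ 481
121^8 ≡ 481^2 = 231361 ≡ 628
121^16 ≡ 628^2 = 394384 ≡ 732
121^32 ≡ 732^2 = 535824 ≡ 755
121^64 ≡ 755^2 = 570025 ≡ 222
121^128 ≡ 222^2 = 49284 ≡ 491
121^256 ≡ 491^2 = 241081 ≡ 424
379 = 256 + 64 + 32 + 16 + 8 + 2 + 1, so 121^379 ≡ 424·222·755·732·628·582·121 ≡ 103 (mod 827)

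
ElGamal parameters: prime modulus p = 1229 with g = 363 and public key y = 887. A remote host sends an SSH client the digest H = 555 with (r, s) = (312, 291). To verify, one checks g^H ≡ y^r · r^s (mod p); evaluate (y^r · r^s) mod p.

473

887^2 = 786769 ≡ 209
887^4 ≡ 209^2 = 43681 ≡ 666
887^8 ≡ 666^2 = 443556 ≡ 1116
887^16 ≡ 1116^2 = 1245456 ≡ 479
887^32 ≡ 479^2 = 229441 ≡ 847
887^64 ≡ 847^2 = 717409 ≡ 902
887^128 ≡ 902^2 = 813604 ≡ 6
887^256 ≡ 6^2 = 36
312 = 256 + 32 + 16 + 8, so 887^312 ≡ 36·847·479·1116 ≡ 822 (mod 1229)
312^2 = 97344 ≡ 253
312^4 ≡ 253^2 = 64009 ≡ 101
312^8 ≡ 101^2 = 10201 ≡ 369
312^16 ≡ 369^2 = 136161 ≡ 971
312^32 ≡ 971^2 = 942841 ≡ 198
312^64 ≡ 198^2 = 39204 ≡ 1105
312^128 ≡ 1105^2 = 1221025 ≡ 628
312^256 ≡ 628^2 = 394384 ≡ 1104
291 = 256 + 32 + 2 + 1, so 312^291 ≡ 1104·198·253·312 ≡ 331 (mod 1229)
y^r · r^s ≡ 822·331 = 272082 ≡ 473 (mod 1229)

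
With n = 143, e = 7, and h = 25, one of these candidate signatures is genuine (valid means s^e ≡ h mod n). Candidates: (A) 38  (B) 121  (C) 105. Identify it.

A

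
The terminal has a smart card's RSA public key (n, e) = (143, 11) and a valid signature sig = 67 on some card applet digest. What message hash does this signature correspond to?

111

Squares mod 143: sig^1≡67, sig^2≡56, sig^4≡133, sig^8≡100
11 = 8 + 2 + 1, so sig^11 ≡ 100·56·67 ≡ 111 (mod 143)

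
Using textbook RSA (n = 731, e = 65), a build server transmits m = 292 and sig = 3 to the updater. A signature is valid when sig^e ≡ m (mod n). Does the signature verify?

Squares mod 731: sig^1≡3, sig^2≡9, sig^4≡81, sig^8≡713, sig^16≡324, sig^32≡443, sig^64≡341
65 = 64 + 1, so sig^65 ≡ 341·3 ≡ 292 (mod 731)
Since 292 equals the digest 292, verification succeeds.

verifies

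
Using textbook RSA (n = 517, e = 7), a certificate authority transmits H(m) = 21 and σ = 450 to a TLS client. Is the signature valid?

σ^2 ≡ 450^2 = 202500 ≡ 353
σ^4 ≡ 353^2 = 124609 ≡ 12
7 = 4 + 2 + 1, so σ^7 ≡ 12·353·450 ≡ 21 (mod 517)
21 = H(m), so the signature checks out.

valid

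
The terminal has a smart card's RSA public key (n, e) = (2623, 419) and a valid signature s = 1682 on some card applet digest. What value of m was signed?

800

Squares mod 2623: s^1≡1682, s^2≡1530, s^4≡1184, s^8≡1174, s^16≡1201, s^32≡2374, s^64≡1672, s^128≡2089, s^256≡1872
419 = 256 + 128 + 32 + 2 + 1, so s^419 ≡ 1872·2089·2374·1530·1682 ≡ 800 (mod 2623)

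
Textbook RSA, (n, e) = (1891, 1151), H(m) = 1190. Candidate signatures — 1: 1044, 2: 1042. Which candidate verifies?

1

Candidate 1: Squares mod 1891: 1044^1≡1044, 1044^2≡720, 1044^4≡266, 1044^8≡789, 1044^16≡382, 1044^32≡317, 1044^64≡266, 1044^128≡789, 1044^256≡382, 1044^512≡317, 1044^1024≡266; 1151 = 1024 + 64 + 32 + 16 + 8 + 4 + 2 + 1, so 1044^1151 ≡ 266·266·317·382·789·266·720·1044 ≡ 1190 (mod 1891)
  → matches H(m) = 1190
Candidate 2: Squares mod 1891: 1042^1≡1042, 1042^2≡330, 1042^4≡1113, 1042^8≡164, 1042^16≡422, 1042^32≡330, 1042^64≡1113, 1042^128≡164, 1042^256≡422, 1042^512≡330, 1042^1024≡1113; 1151 = 1024 + 64 + 32 + 16 + 8 + 4 + 2 + 1, so 1042^1151 ≡ 1113·1113·330·422·164·1113·330·1042 ≡ 1529 (mod 1891)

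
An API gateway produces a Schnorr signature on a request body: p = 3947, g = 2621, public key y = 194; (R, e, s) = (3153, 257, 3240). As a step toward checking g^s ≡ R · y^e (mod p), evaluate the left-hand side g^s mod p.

Squares mod 3947: 2621^1≡2621, 2621^2≡1861, 2621^4≡1802, 2621^8≡2770, 2621^16≡3879, 2621^32≡677, 2621^64≡477, 2621^128≡2550, 2621^256≡1791, 2621^512≡2717, 2621^1024≡1199, 2621^2048≡893
3240 = 2048 + 1024 + 128 + 32 + 8, so 2621^3240 ≡ 893·1199·2550·677·2770 ≡ 1191 (mod 3947)

1191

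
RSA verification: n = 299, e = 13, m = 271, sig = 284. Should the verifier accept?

Squares mod 299: sig^1≡284, sig^2≡225, sig^4≡94, sig^8≡165
13 = 8 + 4 + 1, so sig^13 ≡ 165·94·284 ≡ 271 (mod 299)
sig^13 mod 299 = 271 matches m.

accept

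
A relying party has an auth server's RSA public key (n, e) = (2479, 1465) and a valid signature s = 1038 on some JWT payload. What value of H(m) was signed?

1500

Squares mod 2479: s^1≡1038, s^2≡1558, s^4≡423, s^8≡441, s^16≡1119, s^32≡266, s^64≡1344, s^128≡1624, s^256≡2199, s^512≡1551, s^1024≡971
1465 = 1024 + 256 + 128 + 32 + 16 + 8 + 1, so s^1465 ≡ 971·2199·1624·266·1119·441·1038 ≡ 1500 (mod 2479)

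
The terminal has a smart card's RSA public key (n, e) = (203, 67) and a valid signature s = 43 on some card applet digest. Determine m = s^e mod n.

s^67 mod 203 = 8

8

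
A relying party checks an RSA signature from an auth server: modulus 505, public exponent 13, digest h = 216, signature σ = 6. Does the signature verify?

σ^2 ≡ 6^2 = 36
σ^4 ≡ 36^2 = 1296 ≡ 286
σ^8 ≡ 286^2 = 81796 ≡ 491
13 = 8 + 4 + 1, so σ^13 ≡ 491·286·6 ≡ 216 (mod 505)
Since 216 equals the digest 216, verification succeeds.

verifies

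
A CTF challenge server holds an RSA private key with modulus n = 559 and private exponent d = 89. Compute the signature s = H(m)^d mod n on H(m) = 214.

(H(m))^2 ≡ 214^2 = 45796 ≡ 517
(H(m))^4 ≡ 517^2 = 267289 ≡ 87
(H(m))^8 ≡ 87^2 = 7569 ≡ 302
(H(m))^16 ≡ 302^2 = 91204 ≡ 87
(H(m))^32 ≡ 87^2 = 7569 ≡ 302
(H(m))^64 ≡ 302^2 = 91204 ≡ 87
89 = 64 + 16 + 8 + 1, so (H(m))^89 ≡ 87·87·302·214 ≡ 171 (mod 559)

171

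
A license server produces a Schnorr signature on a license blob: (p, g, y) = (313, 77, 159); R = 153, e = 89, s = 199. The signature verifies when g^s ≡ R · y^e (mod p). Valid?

g^s mod p:
77^199 mod 313 = 123
R · y^e mod p:
159^89 mod 313 = 46
153·46 = 7038 ≡ 152 (mod 313)
123 ≠ 152; the check fails.

no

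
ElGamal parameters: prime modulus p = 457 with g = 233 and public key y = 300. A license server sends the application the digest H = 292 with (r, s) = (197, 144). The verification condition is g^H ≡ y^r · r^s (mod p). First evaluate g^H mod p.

119

Squares mod 457: 233^1≡233, 233^2≡363, 233^4≡153, 233^8≡102, 233^16≡350, 233^32≡24, 233^64≡119, 233^128≡451, 233^256≡36
292 = 256 + 32 + 4, so 233^292 ≡ 36·24·153 ≡ 119 (mod 457)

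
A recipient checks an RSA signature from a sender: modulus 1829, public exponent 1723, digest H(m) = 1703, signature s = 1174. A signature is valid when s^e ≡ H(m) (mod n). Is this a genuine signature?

genuine

Squares mod 1829: s^1≡1174, s^2≡1039, s^4≡411, s^8≡653, s^16≡252, s^32≡1318, s^64≡1403, s^128≡405, s^256≡1244, s^512≡202, s^1024≡566
1723 = 1024 + 512 + 128 + 32 + 16 + 8 + 2 + 1, so s^1723 ≡ 566·202·405·1318·252·653·1039·1174 ≡ 1703 (mod 1829)
s^1723 mod 1829 = 1703 matches H(m).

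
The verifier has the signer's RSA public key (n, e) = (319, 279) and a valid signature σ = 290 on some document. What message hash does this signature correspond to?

58

σ^2 ≡ 290^2 = 84100 ≡ 203
σ^4 ≡ 203^2 = 41209 ≡ 58
σ^8 ≡ 58^2 = 3364 ≡ 174
σ^16 ≡ 174^2 = 30276 ≡ 290
σ^32 ≡ 290^2 = 84100 ≡ 203
σ^64 ≡ 203^2 = 41209 ≡ 58
σ^128 ≡ 58^2 = 3364 ≡ 174
σ^256 ≡ 174^2 = 30276 ≡ 290
279 = 256 + 16 + 4 + 2 + 1, so σ^279 ≡ 290·290·58·203·290 ≡ 58 (mod 319)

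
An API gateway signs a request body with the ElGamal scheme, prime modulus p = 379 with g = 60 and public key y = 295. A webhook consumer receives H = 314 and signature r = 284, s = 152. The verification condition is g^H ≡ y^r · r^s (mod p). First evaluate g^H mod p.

203

60^2 = 3600 ≡ 189
60^4 ≡ 189^2 = 35721 ≡ 95
60^8 ≡ 95^2 = 9025 ≡ 308
60^16 ≡ 308^2 = 94864 ≡ 114
60^32 ≡ 114^2 = 12996 ≡ 110
60^64 ≡ 110^2 = 12100 ≡ 351
60^128 ≡ 351^2 = 123201 ≡ 26
60^256 ≡ 26^2 = 676 ≡ 297
314 = 256 + 32 + 16 + 8 + 2, so 60^314 ≡ 297·110·114·308·189 ≡ 203 (mod 379)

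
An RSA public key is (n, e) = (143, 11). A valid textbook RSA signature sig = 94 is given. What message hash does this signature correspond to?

61

Squares mod 143: sig^1≡94, sig^2≡113, sig^4≡42, sig^8≡48
11 = 8 + 2 + 1, so sig^11 ≡ 48·113·94 ≡ 61 (mod 143)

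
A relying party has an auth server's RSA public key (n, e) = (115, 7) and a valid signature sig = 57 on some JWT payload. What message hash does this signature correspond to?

53

sig^7 mod 115 = 53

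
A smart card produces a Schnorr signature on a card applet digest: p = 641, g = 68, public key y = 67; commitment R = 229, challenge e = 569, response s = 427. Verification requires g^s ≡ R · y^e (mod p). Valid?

g^s mod p:
68^427 mod 641 = 283
R · y^e mod p:
67^569 mod 641 = 116
229·116 = 26564 ≡ 283 (mod 641)
283 ≡ 283 (mod 641); signature holds.

yes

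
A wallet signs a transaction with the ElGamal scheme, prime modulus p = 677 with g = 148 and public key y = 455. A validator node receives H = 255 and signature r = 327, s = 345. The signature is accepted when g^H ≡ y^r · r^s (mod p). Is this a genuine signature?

forged

Left side g^H mod p:
148^2 = 21904 ≡ 240
148^4 ≡ 240^2 = 57600 ≡ 55
148^8 ≡ 55^2 = 3025 ≡ 317
148^16 ≡ 317^2 = 100489 ≡ 293
148^32 ≡ 293^2 = 85849 ≡ 547
148^64 ≡ 547^2 = 299209 ≡ 652
148^128 ≡ 652^2 = 425104 ≡ 625
255 = 128 + 64 + 32 + 16 + 8 + 4 + 2 + 1, so 148^255 ≡ 625·652·547·293·317·55·240·148 ≡ 494 (mod 677)
Right side y^r · r^s mod p:
455^2 = 207025 ≡ 540
455^4 ≡ 540^2 = 291600 ≡ 490
455^8 ≡ 490^2 = 240100 ≡ 442
455^16 ≡ 442^2 = 195364 ≡ 388
455^32 ≡ 388^2 = 150544 ≡ 250
455^64 ≡ 250^2 = 62500 ≡ 216
455^128 ≡ 216^2 = 46656 ≡ 620
455^256 ≡ 620^2 = 384400 ≡ 541
327 = 256 + 64 + 4 + 2 + 1, so 455^327 ≡ 541·216·490·540·455 ≡ 613 (mod 677)
327^2 = 106929 ≡ 640
327^4 ≡ 640^2 = 409600 ≡ 15
327^8 ≡ 15^2 = 225
327^16 ≡ 225^2 = 50625 ≡ 527
327^32 ≡ 527^2 = 277729 ≡ 159
327^64 ≡ 159^2 = 25281 ≡ 232
327^128 ≡ 232^2 = 53824 ≡ 341
327^256 ≡ 341^2 = 116281 ≡ 514
345 = 256 + 64 + 16 + 8 + 1, so 327^345 ≡ 514·232·527·225·327 ≡ 628 (mod 677)
613·628 = 384964 ≡ 428 (mod 677)
494 ≠ 428, so verification fails.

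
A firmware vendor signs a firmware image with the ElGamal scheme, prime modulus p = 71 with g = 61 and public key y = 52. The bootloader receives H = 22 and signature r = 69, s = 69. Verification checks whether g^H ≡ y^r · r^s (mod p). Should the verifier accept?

accept

Left side g^H mod p:
Squares mod 71: 61^1≡61, 61^2≡29, 61^4≡60, 61^8≡50, 61^16≡15
22 = 16 + 4 + 2, so 61^22 ≡ 15·60·29 ≡ 43 (mod 71)
Right side y^r · r^s mod p:
Squares mod 71: 52^1≡52, 52^2≡6, 52^4≡36, 52^8≡18, 52^16≡40, 52^32≡38, 52^64≡24
69 = 64 + 4 + 1, so 52^69 ≡ 24·36·52 ≡ 56 (mod 71)
Squares mod 71: 69^1≡69, 69^2≡4, 69^4≡16, 69^8≡43, 69^16≡3, 69^32≡9, 69^64≡10
69 = 64 + 4 + 1, so 69^69 ≡ 10·16·69 ≡ 35 (mod 71)
56·35 = 1960 ≡ 43 (mod 71)
43 ≡ 43 (mod 71), so the signature is genuine.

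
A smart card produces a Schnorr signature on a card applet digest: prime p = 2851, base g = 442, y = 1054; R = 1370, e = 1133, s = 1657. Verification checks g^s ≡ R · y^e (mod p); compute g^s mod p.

442^1657 mod 2851 = 634

634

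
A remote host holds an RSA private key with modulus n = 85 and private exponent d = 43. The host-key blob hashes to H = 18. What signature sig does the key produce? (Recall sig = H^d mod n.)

52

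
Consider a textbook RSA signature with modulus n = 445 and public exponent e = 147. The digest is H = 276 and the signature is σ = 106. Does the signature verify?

verifies

σ^147 mod 445 = 276
276 = H, so the signature checks out.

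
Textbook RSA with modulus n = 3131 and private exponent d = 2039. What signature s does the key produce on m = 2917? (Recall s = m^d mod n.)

300

m^2 ≡ 2917^2 = 8508889 ≡ 1962
m^4 ≡ 1962^2 = 3849444 ≡ 1445
m^8 ≡ 1445^2 = 2088025 ≡ 2779
m^16 ≡ 2779^2 = 7722841 ≡ 1795
m^32 ≡ 1795^2 = 3222025 ≡ 226
m^64 ≡ 226^2 = 51076 ≡ 980
m^128 ≡ 980^2 = 960400 ≡ 2314
m^256 ≡ 2314^2 = 5354596 ≡ 586
m^512 ≡ 586^2 = 343396 ≡ 2117
m^1024 ≡ 2117^2 = 4481689 ≡ 1228
2039 = 1024 + 512 + 256 + 128 + 64 + 32 + 16 + 4 + 2 + 1, so m^2039 ≡ 1228·2117·586·2314·980·226·1795·1445·1962·2917 ≡ 300 (mod 3131)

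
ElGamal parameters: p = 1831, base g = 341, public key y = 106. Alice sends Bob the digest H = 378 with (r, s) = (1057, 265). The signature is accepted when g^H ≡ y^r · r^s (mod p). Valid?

yes

Left side g^H mod p:
341^2 = 116281 ≡ 928
341^4 ≡ 928^2 = 861184 ≡ 614
341^8 ≡ 614^2 = 376996 ≡ 1641
341^16 ≡ 1641^2 = 2692881 ≡ 1311
341^32 ≡ 1311^2 = 1718721 ≡ 1243
341^64 ≡ 1243^2 = 1545049 ≡ 1516
341^128 ≡ 1516^2 = 2298256 ≡ 351
341^256 ≡ 351^2 = 123201 ≡ 524
378 = 256 + 64 + 32 + 16 + 8 + 2, so 341^378 ≡ 524·1516·1243·1311·1641·928 ≡ 524 (mod 1831)
Right side y^r · r^s mod p:
106^2 = 11236 ≡ 250
106^4 ≡ 250^2 = 62500 ≡ 246
106^8 ≡ 246^2 = 60516 ≡ 93
106^16 ≡ 93^2 = 8649 ≡ 1325
106^32 ≡ 1325^2 = 1755625 ≡ 1527
106^64 ≡ 1527^2 = 2331729 ≡ 866
106^128 ≡ 866^2 = 749956 ≡ 1077
106^256 ≡ 1077^2 = 1159929 ≡ 906
106^512 ≡ 906^2 = 820836 ≡ 548
106^1024 ≡ 548^2 = 300304 ≡ 20
1057 = 1024 + 32 + 1, so 106^1057 ≡ 20·1527·106 ≡ 32 (mod 1831)
1057^2 = 1117249 ≡ 339
1057^4 ≡ 339^2 = 114921 ≡ 1399
1057^8 ≡ 1399^2 = 1957201 ≡ 1693
1057^16 ≡ 1693^2 = 2866249 ≡ 734
1057^32 ≡ 734^2 = 538756 ≡ 442
1057^64 ≡ 442^2 = 195364 ≡ 1278
1057^128 ≡ 1278^2 = 1633284 ≡ 32
1057^256 ≡ 32^2 = 1024
265 = 256 + 8 + 1, so 1057^265 ≡ 1024·1693·1057 ≡ 703 (mod 1831)
32·703 = 22496 ≡ 524 (mod 1831)
524 ≡ 524 (mod 1831), so the signature is genuine.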